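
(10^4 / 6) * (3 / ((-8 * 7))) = -625 / 7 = -89.29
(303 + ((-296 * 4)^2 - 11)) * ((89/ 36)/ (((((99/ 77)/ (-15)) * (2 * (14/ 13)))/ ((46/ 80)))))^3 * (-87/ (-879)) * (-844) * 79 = 3193191723292300554829147/ 755907821568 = 4224313642725.08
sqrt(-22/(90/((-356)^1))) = 2 * sqrt(4895)/15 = 9.33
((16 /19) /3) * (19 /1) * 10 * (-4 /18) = -320 /27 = -11.85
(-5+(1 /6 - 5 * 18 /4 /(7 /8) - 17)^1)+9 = -1619 /42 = -38.55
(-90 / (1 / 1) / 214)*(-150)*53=357750 / 107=3343.46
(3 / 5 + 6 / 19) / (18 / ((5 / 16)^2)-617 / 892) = 0.00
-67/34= -1.97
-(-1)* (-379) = -379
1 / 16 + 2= 33 / 16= 2.06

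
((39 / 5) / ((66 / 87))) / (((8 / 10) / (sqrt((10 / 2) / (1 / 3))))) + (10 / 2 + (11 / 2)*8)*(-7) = -343 + 1131*sqrt(15) / 88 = -293.22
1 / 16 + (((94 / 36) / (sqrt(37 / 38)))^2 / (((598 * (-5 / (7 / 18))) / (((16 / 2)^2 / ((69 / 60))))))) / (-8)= 0.07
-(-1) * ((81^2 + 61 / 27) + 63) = 178909 / 27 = 6626.26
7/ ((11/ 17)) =119/ 11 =10.82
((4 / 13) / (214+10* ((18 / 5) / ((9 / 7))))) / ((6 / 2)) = 0.00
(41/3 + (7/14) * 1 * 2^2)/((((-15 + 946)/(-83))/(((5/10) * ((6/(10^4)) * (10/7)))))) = -3901/6517000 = -0.00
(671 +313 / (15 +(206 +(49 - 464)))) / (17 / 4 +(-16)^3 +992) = -86574 / 400901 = -0.22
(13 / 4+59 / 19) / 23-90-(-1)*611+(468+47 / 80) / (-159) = 125269807 / 241680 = 518.33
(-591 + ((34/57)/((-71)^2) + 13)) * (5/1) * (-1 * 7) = 5812826320/287337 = 20230.00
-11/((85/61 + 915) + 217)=-671/69137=-0.01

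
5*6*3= 90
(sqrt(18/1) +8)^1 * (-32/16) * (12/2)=-96 - 36 * sqrt(2)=-146.91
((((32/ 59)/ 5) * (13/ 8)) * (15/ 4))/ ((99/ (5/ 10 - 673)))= -17485/ 3894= -4.49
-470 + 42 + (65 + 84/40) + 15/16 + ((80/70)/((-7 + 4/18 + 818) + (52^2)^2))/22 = -5837165797317/16216038608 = -359.96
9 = 9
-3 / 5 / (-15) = 1 / 25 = 0.04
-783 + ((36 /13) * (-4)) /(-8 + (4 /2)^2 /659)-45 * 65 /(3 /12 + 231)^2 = -781.67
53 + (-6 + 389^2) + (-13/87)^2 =1145704561/7569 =151368.02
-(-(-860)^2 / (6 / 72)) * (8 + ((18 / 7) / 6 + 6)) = 896395200 / 7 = 128056457.14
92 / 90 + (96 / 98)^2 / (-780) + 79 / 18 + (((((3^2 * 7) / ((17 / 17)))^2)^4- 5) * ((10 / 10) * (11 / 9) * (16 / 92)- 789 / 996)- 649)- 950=-154266962579656315997081 / 1072541106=-143833147015678.41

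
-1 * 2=-2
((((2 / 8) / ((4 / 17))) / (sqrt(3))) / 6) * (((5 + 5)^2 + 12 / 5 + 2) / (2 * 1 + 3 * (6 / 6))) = 493 * sqrt(3) / 400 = 2.13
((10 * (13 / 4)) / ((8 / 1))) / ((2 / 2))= 65 / 16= 4.06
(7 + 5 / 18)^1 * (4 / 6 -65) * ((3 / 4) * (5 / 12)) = -126415 / 864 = -146.31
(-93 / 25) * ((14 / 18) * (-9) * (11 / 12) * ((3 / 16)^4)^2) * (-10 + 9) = -15661107 / 429496729600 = -0.00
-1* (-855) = 855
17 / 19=0.89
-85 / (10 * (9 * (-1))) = 17 / 18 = 0.94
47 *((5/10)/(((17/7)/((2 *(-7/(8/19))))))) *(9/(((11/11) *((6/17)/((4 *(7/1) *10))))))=-4594485/2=-2297242.50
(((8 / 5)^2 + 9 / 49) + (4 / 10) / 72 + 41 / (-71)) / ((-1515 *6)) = -6800011 / 28461699000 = -0.00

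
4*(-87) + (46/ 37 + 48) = -11054/ 37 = -298.76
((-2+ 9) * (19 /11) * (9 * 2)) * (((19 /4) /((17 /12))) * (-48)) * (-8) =52399872 /187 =280213.22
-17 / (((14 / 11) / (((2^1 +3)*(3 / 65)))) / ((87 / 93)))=-16269 / 5642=-2.88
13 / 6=2.17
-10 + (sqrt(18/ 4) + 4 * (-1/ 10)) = -52/ 5 + 3 * sqrt(2)/ 2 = -8.28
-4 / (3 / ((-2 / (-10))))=-4 / 15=-0.27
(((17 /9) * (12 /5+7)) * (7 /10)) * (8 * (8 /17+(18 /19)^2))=11049136 /81225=136.03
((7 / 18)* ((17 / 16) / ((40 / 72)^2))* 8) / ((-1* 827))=-1071 / 82700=-0.01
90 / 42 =15 / 7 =2.14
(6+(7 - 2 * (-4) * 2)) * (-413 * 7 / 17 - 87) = -126730 / 17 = -7454.71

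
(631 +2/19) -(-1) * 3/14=167931/266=631.32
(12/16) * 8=6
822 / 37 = 22.22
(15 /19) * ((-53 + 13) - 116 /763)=-459540 /14497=-31.70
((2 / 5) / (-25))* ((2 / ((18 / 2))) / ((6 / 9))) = -2 / 375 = -0.01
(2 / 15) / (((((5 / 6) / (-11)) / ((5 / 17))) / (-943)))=41492 / 85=488.14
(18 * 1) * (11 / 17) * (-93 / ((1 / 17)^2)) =-313038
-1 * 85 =-85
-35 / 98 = -5 / 14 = -0.36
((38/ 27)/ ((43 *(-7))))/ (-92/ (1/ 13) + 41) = 38/ 9386685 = 0.00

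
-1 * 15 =-15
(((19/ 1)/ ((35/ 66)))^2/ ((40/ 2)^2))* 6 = 1179387/ 61250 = 19.26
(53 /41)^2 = 2809 /1681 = 1.67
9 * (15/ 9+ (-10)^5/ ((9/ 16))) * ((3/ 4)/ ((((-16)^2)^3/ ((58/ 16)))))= -139198695/ 536870912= -0.26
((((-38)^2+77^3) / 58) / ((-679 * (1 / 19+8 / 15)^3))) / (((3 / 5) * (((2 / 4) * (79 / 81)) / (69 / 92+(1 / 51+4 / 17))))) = -97801298915653125 / 492666678328076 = -198.51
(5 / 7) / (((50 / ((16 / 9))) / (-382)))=-3056 / 315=-9.70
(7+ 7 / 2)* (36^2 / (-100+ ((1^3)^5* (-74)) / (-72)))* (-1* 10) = 699840 / 509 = 1374.93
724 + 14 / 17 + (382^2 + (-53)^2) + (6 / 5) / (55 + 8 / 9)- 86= 149371.85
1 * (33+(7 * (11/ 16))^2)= 14377/ 256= 56.16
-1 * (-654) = 654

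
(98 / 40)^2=2401 / 400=6.00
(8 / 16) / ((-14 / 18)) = -9 / 14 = -0.64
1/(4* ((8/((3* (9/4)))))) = 27/128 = 0.21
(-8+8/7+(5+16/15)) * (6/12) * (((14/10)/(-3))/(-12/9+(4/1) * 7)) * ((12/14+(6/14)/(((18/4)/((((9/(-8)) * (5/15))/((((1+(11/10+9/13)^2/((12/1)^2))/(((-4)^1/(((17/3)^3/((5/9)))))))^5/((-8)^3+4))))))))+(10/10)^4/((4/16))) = 384960202025119461761355249581194602015641486001415427/11458772855951648478511689830948851308712219994372394000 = 0.03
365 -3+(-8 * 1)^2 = 426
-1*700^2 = -490000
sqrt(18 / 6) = sqrt(3) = 1.73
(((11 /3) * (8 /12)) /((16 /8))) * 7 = 8.56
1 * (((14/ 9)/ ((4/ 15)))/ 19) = 35/ 114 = 0.31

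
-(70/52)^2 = -1225/676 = -1.81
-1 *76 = -76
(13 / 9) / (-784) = -13 / 7056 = -0.00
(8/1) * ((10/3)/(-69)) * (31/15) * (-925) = 458800/621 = 738.81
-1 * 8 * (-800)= 6400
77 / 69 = 1.12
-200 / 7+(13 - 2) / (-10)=-2077 / 70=-29.67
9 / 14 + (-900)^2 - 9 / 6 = 809999.14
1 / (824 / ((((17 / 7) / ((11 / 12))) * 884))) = 22542 / 7931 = 2.84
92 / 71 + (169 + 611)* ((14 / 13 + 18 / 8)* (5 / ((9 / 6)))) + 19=615591 / 71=8670.30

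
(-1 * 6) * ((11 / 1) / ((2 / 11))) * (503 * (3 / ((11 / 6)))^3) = -8800488 / 11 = -800044.36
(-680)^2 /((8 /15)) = 867000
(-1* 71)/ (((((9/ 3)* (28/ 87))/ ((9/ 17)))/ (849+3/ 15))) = -39341313/ 1190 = -33059.93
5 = 5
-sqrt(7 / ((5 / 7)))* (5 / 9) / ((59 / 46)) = -1.36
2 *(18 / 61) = 0.59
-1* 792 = -792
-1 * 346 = -346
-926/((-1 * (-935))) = -926/935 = -0.99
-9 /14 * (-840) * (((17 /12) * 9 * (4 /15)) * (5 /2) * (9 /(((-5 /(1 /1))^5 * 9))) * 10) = -1836 /125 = -14.69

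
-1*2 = -2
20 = 20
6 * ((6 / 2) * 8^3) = 9216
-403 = -403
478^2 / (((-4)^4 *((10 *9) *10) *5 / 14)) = 399847 / 144000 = 2.78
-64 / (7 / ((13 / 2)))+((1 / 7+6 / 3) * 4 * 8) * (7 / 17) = -3712 / 119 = -31.19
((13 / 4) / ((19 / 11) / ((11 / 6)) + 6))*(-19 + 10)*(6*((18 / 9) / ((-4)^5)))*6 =42471 / 143360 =0.30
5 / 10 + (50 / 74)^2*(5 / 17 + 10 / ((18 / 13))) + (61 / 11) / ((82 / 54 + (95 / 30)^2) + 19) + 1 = 77728198151 / 15201970146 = 5.11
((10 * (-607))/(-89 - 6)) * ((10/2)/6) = 3035/57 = 53.25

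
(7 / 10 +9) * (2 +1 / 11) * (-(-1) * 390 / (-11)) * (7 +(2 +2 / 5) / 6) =-3219333 / 605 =-5321.21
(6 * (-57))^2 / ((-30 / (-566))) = 11033604 / 5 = 2206720.80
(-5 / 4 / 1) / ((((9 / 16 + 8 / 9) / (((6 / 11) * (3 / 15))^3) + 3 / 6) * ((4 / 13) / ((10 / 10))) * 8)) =-15795 / 34787927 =-0.00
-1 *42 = -42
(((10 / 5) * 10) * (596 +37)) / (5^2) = 2532 / 5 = 506.40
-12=-12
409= 409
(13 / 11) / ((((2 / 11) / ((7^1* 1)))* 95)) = 91 / 190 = 0.48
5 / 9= 0.56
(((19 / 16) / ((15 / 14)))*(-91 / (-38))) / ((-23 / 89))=-56693 / 5520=-10.27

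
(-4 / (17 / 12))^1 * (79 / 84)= -316 / 119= -2.66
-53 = -53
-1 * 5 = -5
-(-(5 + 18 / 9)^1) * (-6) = -42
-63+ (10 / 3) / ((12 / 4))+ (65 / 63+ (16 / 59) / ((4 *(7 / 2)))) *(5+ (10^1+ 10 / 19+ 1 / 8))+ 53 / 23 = -560499865 / 12994632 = -43.13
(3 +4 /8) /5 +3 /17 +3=659 /170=3.88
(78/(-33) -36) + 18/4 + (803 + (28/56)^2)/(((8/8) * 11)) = 1723/44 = 39.16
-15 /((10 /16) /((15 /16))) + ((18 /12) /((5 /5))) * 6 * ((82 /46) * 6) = 3393 /46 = 73.76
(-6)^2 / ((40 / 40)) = 36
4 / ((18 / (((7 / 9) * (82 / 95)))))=1148 / 7695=0.15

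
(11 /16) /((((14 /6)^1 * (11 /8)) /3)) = 9 /14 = 0.64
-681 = -681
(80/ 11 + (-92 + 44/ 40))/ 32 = -9199/ 3520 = -2.61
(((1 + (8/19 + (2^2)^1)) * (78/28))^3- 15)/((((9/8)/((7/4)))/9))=48005.72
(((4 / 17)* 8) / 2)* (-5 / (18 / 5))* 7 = -1400 / 153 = -9.15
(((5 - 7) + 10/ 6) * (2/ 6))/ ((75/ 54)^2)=-36/ 625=-0.06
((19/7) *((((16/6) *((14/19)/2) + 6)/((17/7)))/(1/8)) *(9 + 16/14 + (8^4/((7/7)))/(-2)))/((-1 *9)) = 5046640/357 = 14136.25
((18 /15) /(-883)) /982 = -3 /2167765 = -0.00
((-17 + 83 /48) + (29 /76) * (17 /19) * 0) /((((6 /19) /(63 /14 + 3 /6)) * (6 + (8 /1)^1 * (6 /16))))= -69635 /2592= -26.87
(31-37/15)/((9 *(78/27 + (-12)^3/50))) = -1070/10689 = -0.10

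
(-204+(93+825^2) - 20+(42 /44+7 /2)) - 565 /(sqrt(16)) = 29935717 /44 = 680357.20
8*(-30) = -240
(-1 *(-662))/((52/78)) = 993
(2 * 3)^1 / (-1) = -6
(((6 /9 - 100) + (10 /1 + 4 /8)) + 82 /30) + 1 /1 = -85.10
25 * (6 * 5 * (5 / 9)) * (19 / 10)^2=9025 / 6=1504.17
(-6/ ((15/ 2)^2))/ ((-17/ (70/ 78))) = 56/ 9945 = 0.01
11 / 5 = 2.20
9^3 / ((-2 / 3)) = -2187 / 2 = -1093.50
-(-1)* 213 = 213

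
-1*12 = -12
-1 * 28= -28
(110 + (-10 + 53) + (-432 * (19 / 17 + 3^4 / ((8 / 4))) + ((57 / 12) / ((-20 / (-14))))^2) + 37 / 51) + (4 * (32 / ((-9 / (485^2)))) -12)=-823323175183 / 244800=-3363248.26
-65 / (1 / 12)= -780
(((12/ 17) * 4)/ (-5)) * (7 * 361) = -121296/ 85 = -1427.01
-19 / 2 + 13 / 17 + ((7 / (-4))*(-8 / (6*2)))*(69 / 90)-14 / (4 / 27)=-313163 / 3060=-102.34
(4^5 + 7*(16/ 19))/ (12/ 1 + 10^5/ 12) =0.12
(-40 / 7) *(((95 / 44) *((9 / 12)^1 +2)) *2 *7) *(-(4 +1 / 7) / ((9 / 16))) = 220400 / 63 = 3498.41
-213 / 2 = -106.50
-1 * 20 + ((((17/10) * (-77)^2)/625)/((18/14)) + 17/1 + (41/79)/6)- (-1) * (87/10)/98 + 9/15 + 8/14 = 4742385217/435487500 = 10.89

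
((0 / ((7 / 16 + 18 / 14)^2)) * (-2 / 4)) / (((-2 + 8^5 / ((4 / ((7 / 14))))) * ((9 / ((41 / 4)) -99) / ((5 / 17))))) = 0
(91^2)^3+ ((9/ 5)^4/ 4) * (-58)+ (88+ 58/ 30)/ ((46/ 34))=48978722981140939/ 86250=567869251955.26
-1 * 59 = -59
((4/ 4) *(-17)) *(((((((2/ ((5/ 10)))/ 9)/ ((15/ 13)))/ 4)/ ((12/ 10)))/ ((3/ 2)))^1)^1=-221/ 243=-0.91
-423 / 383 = -1.10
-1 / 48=-0.02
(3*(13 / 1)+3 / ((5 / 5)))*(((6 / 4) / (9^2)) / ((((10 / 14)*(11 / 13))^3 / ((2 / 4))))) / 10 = 5274997 / 29947500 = 0.18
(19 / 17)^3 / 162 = 6859 / 795906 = 0.01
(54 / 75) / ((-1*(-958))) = 9 / 11975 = 0.00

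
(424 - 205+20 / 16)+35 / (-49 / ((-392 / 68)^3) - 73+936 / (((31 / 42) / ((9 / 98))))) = 23016644647 / 104123868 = 221.05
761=761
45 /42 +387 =388.07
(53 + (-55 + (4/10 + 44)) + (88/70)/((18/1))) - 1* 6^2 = 2038/315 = 6.47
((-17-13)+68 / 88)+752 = 15901 / 22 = 722.77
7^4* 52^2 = 6492304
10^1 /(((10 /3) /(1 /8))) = 3 /8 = 0.38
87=87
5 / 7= 0.71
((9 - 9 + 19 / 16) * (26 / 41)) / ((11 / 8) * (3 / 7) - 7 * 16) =-1729 / 255799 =-0.01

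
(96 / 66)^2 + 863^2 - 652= 90038413 / 121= 744119.12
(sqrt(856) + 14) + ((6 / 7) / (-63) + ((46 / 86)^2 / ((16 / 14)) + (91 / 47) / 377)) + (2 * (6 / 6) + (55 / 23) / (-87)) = 368423286131 / 22722005992 + 2 * sqrt(214) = 45.47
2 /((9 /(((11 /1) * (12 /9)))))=3.26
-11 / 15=-0.73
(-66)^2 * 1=4356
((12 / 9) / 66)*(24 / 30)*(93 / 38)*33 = 124 / 95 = 1.31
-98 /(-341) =98 /341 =0.29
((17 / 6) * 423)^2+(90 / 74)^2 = 7865746821 / 5476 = 1436403.73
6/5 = 1.20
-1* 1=-1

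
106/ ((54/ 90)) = 530/ 3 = 176.67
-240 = -240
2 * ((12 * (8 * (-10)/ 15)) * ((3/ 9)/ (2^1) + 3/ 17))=-43.92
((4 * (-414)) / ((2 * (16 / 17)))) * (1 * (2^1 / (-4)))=439.88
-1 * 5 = -5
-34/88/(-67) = 17/2948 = 0.01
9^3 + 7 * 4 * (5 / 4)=764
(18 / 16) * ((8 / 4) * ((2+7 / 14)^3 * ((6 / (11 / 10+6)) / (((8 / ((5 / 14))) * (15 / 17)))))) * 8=95625 / 7952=12.03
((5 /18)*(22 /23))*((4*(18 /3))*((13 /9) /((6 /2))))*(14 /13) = 6160 /1863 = 3.31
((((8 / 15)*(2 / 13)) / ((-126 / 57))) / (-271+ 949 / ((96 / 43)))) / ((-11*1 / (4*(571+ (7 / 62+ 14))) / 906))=106576602112 / 2294897605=46.44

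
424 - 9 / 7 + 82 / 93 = 275761 / 651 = 423.60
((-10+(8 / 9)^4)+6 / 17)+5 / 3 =-820477 / 111537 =-7.36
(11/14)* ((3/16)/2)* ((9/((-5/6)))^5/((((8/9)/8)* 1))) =-4261625379/43750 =-97408.58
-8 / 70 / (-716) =1 / 6265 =0.00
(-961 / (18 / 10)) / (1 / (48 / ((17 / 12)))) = -307520 / 17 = -18089.41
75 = 75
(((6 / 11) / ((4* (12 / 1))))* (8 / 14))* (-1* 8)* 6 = -24 / 77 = -0.31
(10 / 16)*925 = 4625 / 8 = 578.12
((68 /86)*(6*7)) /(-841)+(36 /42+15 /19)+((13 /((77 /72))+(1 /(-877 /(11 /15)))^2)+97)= 1014110054428179449 /9155677408987725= 110.76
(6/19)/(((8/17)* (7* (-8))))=-51/4256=-0.01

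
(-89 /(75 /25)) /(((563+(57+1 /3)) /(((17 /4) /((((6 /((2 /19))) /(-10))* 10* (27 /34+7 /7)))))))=25721 /12941394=0.00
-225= -225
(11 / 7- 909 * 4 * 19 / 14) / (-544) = 4933 / 544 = 9.07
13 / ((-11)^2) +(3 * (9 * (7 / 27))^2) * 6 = 11871 / 121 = 98.11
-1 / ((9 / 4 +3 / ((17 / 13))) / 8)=-544 / 309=-1.76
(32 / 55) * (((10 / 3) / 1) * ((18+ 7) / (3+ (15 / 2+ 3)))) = 3200 / 891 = 3.59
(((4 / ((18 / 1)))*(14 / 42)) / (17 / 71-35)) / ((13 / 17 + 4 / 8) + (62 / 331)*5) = -399517 / 412693407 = -0.00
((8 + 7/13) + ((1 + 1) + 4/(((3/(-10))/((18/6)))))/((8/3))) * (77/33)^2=-1617/52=-31.10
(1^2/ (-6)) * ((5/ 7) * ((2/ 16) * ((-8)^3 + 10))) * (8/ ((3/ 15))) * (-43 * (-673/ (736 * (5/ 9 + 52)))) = 12669225/ 56672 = 223.55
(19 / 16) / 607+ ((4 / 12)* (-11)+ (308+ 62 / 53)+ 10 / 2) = 479484461 / 1544208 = 310.51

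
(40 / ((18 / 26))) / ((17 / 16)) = 8320 / 153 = 54.38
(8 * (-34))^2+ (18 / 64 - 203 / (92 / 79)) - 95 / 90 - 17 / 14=3422315257 / 46368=73807.70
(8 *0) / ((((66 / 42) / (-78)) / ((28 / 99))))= 0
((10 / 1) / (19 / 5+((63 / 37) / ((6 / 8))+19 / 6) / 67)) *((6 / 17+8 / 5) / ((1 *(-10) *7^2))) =-2469084 / 240437953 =-0.01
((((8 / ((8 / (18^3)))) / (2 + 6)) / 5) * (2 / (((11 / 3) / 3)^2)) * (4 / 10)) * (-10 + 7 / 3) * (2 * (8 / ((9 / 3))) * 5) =-9657792 / 605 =-15963.29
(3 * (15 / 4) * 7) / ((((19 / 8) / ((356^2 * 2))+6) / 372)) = 11880739584 / 2433335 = 4882.49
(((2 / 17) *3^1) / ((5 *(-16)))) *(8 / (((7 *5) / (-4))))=12 / 2975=0.00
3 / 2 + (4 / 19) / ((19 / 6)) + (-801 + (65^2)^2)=12887574059 / 722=17849825.57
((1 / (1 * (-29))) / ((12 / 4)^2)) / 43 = -1 / 11223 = -0.00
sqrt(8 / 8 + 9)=sqrt(10)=3.16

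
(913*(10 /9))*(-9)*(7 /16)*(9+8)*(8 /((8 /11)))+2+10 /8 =-5975559 /8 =-746944.88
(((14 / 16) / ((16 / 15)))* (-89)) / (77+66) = -9345 / 18304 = -0.51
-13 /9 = -1.44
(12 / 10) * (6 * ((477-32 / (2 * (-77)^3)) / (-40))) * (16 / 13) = -15679170504 / 148373225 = -105.67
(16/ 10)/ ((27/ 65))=104/ 27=3.85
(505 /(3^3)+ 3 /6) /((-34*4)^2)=61 /58752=0.00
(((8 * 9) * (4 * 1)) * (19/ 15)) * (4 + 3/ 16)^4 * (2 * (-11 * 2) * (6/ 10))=-37904258601/ 12800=-2961270.20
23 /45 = 0.51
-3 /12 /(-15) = 1 /60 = 0.02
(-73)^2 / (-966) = -5329 / 966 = -5.52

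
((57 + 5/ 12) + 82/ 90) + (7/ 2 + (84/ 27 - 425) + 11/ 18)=-7189/ 20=-359.45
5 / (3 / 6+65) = 10 / 131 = 0.08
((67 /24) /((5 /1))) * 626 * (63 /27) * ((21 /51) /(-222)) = -1027579 /679320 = -1.51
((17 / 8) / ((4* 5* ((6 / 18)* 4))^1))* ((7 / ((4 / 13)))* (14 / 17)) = 1911 / 1280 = 1.49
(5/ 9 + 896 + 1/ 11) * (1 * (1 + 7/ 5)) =355072/ 165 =2151.95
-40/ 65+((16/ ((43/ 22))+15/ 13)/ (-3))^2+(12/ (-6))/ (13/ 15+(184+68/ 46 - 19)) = 735951631954/ 81183501243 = 9.07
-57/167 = -0.34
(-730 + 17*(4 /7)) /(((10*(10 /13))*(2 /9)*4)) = -294957 /2800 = -105.34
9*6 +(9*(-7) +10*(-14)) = -149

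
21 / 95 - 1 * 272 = -25819 / 95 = -271.78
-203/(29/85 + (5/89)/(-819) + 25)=-1257734205/157006789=-8.01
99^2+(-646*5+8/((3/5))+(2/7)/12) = 92181/14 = 6584.36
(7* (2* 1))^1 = 14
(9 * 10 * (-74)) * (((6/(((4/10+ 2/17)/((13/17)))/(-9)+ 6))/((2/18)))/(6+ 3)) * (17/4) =-49675275/1733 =-28664.32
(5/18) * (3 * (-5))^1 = -25/6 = -4.17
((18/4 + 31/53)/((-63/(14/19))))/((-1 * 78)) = 539/706914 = 0.00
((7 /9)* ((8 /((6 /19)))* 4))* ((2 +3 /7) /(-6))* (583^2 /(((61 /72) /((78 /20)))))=-45670205152 /915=-49912792.52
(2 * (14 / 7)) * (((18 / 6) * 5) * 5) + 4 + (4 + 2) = 310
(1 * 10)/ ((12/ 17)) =85/ 6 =14.17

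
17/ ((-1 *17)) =-1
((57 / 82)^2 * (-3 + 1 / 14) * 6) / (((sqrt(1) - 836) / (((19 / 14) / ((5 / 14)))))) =185193 / 4792900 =0.04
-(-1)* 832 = 832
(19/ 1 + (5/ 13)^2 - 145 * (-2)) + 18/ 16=419489/ 1352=310.27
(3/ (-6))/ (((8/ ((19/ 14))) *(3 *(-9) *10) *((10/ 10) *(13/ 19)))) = 361/ 786240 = 0.00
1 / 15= 0.07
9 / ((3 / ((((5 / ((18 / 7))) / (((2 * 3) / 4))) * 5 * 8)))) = 1400 / 9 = 155.56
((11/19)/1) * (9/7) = 99/133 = 0.74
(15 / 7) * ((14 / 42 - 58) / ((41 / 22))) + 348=281.69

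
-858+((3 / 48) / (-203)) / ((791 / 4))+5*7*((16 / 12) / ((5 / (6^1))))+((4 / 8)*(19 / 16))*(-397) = -5332147619 / 5138336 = -1037.72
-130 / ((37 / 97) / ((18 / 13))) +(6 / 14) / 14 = -1710969 / 3626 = -471.86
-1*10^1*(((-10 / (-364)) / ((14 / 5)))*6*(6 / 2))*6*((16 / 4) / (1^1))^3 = -432000 / 637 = -678.18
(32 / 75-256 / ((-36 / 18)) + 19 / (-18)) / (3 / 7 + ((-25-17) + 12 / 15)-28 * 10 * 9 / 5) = -401219 / 1716030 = -0.23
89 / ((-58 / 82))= -3649 / 29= -125.83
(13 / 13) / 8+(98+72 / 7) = 6071 / 56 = 108.41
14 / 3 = 4.67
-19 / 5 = -3.80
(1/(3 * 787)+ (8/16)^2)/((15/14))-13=-180847/14166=-12.77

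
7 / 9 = 0.78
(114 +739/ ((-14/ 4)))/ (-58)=340/ 203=1.67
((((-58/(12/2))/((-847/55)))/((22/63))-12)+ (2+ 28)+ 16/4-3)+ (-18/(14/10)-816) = -1368853/1694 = -808.06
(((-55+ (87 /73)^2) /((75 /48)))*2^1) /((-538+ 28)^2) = -2284208 /8662955625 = -0.00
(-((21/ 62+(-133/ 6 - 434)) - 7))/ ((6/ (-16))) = -344344/ 279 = -1234.21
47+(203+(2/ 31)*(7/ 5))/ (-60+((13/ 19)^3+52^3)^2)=47.00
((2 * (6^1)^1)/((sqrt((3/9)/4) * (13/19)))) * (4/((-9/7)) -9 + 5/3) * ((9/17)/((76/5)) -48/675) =23.02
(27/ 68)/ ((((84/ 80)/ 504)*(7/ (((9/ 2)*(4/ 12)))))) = 4860/ 119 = 40.84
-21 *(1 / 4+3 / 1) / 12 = -5.69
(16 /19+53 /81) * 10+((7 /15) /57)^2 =3646433 /243675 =14.96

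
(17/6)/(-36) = -17/216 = -0.08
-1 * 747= -747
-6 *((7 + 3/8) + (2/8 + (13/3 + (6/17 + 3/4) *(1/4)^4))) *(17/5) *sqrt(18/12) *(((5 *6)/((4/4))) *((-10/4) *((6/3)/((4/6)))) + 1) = 4373159 *sqrt(6)/160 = 66950.05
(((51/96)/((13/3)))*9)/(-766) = -459/318656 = -0.00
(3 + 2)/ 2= 5/ 2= 2.50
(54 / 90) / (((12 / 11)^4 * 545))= 14641 / 18835200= 0.00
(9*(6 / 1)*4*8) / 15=576 / 5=115.20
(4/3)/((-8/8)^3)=-4/3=-1.33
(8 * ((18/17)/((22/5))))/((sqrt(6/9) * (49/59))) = 10620 * sqrt(6)/9163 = 2.84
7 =7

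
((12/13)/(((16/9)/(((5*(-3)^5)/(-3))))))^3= 1307544150375/140608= 9299215.91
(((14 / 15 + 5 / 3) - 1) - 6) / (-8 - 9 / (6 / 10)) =22 / 115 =0.19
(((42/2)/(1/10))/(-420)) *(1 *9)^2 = -81/2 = -40.50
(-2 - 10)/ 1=-12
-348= -348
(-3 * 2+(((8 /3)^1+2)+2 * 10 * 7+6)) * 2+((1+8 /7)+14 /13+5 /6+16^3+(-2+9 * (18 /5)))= 12066017 /2730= 4419.79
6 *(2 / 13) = 12 / 13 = 0.92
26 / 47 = 0.55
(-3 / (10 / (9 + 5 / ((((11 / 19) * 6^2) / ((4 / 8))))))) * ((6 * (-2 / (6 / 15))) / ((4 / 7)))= 50561 / 352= 143.64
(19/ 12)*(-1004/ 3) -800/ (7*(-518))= -529.67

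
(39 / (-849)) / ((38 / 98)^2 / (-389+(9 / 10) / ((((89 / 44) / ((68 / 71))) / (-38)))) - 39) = 399591541531 / 339256446599804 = 0.00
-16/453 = -0.04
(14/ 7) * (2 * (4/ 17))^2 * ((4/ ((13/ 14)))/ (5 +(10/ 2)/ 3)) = 5376/ 18785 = 0.29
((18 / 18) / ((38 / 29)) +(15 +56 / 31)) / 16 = 20697 / 18848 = 1.10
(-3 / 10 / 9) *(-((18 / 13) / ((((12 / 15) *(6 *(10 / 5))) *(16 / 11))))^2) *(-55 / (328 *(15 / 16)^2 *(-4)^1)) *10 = 6655 / 42571776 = 0.00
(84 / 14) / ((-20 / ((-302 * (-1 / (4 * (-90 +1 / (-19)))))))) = 8607 / 34220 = 0.25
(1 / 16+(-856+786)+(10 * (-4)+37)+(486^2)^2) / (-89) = -892616805489 / 1424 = -626837644.30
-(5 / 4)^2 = -25 / 16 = -1.56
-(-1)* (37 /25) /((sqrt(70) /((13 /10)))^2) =6253 /175000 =0.04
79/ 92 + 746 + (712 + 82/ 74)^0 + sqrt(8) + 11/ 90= 750.81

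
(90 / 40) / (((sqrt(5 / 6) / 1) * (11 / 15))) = 27 * sqrt(30) / 44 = 3.36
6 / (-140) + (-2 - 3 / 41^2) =-240593 / 117670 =-2.04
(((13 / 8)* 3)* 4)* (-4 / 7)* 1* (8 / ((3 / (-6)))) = 178.29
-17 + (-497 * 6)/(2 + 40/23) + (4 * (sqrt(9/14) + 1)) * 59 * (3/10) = -159898/215 + 531 * sqrt(14)/35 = -686.95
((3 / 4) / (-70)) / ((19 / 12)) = -9 / 1330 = -0.01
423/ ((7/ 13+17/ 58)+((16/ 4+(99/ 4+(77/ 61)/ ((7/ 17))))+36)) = 38910924/ 6314713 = 6.16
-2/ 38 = -1/ 19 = -0.05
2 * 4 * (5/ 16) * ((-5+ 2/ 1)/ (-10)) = 3/ 4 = 0.75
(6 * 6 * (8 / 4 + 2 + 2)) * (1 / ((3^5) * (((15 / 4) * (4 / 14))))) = 112 / 135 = 0.83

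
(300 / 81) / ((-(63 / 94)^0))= -100 / 27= -3.70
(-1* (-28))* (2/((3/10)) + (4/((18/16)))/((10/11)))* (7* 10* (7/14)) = 93296/9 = 10366.22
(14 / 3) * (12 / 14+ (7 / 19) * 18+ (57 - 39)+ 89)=534.28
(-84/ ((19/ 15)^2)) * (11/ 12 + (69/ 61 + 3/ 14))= -2607975/ 22021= -118.43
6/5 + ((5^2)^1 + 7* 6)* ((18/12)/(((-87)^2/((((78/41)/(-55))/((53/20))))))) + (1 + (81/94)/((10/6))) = 25669156691/9448138810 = 2.72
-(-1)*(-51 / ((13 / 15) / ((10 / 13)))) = -7650 / 169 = -45.27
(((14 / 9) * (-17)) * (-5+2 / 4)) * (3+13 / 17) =448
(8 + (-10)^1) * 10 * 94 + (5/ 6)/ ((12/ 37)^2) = -1617475/ 864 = -1872.08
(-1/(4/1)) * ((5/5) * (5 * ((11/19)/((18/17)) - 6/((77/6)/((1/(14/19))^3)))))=3510715/4516281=0.78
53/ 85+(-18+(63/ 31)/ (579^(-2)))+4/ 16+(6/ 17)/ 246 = 294407950607/ 432140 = 681279.10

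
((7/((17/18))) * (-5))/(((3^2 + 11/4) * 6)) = -420/799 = -0.53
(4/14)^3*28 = 32/49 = 0.65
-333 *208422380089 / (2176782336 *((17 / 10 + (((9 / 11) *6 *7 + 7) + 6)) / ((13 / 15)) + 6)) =-1102762813050899 / 2165535627264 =-509.23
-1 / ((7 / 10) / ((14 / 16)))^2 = -25 / 16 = -1.56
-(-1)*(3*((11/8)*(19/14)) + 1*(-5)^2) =3427/112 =30.60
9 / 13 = 0.69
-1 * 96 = -96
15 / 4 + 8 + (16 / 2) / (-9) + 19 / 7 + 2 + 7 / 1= 5689 / 252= 22.58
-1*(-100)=100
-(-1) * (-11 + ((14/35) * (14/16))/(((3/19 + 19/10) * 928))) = -7982523/725696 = -11.00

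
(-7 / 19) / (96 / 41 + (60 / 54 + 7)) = -369 / 10469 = -0.04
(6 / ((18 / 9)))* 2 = 6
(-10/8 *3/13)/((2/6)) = -45/52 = -0.87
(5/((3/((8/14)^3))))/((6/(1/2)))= 80/3087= 0.03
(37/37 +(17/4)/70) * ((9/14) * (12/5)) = 8019/4900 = 1.64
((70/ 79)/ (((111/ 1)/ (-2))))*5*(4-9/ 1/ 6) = -1750/ 8769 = -0.20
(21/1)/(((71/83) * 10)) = 1743/710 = 2.45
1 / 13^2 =1 / 169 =0.01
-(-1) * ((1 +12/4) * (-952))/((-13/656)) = 2498048/13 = 192157.54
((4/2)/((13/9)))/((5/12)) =216/65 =3.32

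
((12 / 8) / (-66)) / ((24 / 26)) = -13 / 528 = -0.02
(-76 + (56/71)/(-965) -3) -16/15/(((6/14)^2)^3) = -37631972519/149842305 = -251.14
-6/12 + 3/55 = -49/110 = -0.45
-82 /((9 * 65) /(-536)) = 43952 /585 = 75.13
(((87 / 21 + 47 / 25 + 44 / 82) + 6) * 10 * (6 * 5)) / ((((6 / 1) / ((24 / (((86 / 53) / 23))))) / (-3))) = -7909125552 / 12341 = -640882.06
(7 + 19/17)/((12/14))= 161/17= 9.47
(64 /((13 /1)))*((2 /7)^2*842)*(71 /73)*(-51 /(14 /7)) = -390256896 /46501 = -8392.44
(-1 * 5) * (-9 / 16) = 2.81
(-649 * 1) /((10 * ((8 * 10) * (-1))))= 649 /800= 0.81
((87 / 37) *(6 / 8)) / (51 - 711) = -87 / 32560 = -0.00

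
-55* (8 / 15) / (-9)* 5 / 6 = 220 / 81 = 2.72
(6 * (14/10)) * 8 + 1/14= 4709/70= 67.27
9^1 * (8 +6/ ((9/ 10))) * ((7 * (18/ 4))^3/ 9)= 916839/ 2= 458419.50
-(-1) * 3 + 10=13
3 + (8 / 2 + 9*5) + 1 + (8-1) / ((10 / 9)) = 593 / 10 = 59.30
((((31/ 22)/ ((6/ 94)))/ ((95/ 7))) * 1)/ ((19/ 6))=10199/ 19855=0.51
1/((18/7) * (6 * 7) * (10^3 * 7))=1/756000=0.00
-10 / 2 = -5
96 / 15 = 6.40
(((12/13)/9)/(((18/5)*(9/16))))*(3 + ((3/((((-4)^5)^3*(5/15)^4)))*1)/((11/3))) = 59055799105/388660985856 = 0.15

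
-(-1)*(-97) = -97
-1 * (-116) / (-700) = -29 / 175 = -0.17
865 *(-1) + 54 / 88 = -38033 / 44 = -864.39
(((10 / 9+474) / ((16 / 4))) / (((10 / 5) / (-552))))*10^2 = -9834800 / 3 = -3278266.67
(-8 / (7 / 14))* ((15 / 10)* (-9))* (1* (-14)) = -3024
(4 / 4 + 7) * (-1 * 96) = -768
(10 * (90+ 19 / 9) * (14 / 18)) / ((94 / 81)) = 29015 / 47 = 617.34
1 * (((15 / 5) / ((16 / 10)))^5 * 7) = 5315625 / 32768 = 162.22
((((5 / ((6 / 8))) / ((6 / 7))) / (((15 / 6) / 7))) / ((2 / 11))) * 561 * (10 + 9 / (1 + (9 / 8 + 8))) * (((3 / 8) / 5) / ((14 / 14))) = 4938857 / 90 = 54876.19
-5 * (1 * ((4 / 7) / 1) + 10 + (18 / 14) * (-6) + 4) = -240 / 7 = -34.29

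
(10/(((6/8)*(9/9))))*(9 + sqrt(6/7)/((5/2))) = 16*sqrt(42)/21 + 120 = 124.94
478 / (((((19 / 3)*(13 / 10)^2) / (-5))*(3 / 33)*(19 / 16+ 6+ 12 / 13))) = -126192000 / 416689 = -302.84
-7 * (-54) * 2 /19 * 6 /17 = 4536 /323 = 14.04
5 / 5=1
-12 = -12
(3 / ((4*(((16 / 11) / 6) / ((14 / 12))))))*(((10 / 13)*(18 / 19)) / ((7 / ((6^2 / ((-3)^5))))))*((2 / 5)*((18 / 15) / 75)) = -11 / 30875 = -0.00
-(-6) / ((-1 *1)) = -6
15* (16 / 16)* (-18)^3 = -87480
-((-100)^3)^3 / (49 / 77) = 11000000000000000000 / 7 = 1571428571428571428.57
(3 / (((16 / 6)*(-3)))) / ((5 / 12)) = -9 / 10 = -0.90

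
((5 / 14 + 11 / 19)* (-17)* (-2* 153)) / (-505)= -9.64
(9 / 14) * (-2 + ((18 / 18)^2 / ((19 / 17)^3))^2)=-629587737 / 658642334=-0.96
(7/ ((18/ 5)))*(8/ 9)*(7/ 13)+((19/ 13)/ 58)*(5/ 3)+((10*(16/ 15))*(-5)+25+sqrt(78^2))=3092747/ 61074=50.64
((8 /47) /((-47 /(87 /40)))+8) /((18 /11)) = 971003 /198810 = 4.88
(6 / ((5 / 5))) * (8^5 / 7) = 196608 / 7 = 28086.86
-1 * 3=-3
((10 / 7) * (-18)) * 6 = -1080 / 7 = -154.29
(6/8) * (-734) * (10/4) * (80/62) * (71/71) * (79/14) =-2174475/217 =-10020.62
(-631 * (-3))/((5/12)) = 22716/5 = 4543.20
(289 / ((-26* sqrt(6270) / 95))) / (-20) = 0.67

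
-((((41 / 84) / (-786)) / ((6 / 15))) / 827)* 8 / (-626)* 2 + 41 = 175176378641 / 4272594606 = 41.00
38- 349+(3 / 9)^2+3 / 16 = -44741 / 144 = -310.70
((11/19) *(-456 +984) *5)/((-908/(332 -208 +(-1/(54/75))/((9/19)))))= -23731730/116451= -203.79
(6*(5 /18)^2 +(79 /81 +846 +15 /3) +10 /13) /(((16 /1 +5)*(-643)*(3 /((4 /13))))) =-0.01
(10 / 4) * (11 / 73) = 55 / 146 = 0.38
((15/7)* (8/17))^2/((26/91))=7200/2023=3.56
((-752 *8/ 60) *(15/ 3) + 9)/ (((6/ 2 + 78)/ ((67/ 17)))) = -98959/ 4131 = -23.96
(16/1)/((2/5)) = 40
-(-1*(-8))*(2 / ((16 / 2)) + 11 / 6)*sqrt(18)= -50*sqrt(2)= -70.71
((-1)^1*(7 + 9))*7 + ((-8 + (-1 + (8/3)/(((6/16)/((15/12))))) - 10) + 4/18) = -1097/9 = -121.89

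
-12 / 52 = -3 / 13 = -0.23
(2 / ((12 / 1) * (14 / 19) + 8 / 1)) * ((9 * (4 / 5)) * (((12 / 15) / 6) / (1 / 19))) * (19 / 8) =5.14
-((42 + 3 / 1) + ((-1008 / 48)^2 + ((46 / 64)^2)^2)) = -509887777 / 1048576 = -486.27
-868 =-868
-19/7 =-2.71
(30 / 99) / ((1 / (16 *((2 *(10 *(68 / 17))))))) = 12800 / 33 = 387.88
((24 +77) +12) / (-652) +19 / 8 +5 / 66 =2.28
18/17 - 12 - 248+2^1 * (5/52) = -114367/442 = -258.75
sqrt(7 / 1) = sqrt(7) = 2.65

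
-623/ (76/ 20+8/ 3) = -9345/ 97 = -96.34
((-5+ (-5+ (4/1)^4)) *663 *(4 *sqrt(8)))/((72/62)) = 1123564 *sqrt(2) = 1588959.45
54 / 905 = 0.06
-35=-35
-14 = -14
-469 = -469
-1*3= -3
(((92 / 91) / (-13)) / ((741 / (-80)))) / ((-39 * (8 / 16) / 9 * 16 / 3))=-2760 / 3798613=-0.00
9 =9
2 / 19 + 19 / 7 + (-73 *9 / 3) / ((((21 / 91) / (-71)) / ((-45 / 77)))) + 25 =-39349.52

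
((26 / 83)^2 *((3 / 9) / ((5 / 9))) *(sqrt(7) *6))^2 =1036421568 / 1186458025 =0.87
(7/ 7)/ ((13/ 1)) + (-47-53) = -1299/ 13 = -99.92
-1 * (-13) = 13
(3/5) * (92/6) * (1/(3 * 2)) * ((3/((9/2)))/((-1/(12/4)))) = -46/15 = -3.07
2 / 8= 0.25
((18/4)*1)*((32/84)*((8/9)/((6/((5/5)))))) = 16/63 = 0.25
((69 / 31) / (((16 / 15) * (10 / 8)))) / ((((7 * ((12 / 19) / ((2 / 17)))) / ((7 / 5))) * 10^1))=1311 / 210800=0.01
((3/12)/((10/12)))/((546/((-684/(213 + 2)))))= -171/97825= -0.00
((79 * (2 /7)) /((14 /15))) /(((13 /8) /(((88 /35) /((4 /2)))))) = 83424 /4459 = 18.71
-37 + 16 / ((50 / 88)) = -221 / 25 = -8.84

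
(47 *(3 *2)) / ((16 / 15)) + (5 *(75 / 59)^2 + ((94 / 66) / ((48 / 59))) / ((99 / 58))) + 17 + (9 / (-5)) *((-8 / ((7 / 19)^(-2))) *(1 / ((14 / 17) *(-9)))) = 35744044542223 / 123163384410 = 290.22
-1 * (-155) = 155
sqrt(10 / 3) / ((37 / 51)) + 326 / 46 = 17 *sqrt(30) / 37 + 163 / 23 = 9.60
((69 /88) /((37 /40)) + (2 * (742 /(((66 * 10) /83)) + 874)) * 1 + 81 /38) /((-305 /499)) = -224302811867 /70756950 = -3170.05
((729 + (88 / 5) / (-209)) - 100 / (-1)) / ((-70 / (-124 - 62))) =7323471 / 3325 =2202.55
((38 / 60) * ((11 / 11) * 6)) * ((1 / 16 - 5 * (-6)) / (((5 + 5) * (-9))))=-9139 / 7200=-1.27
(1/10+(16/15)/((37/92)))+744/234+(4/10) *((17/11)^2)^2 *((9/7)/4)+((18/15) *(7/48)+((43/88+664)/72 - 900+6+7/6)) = -24895400517665/28394638272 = -876.76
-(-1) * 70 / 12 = 35 / 6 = 5.83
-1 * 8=-8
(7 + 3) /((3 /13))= 43.33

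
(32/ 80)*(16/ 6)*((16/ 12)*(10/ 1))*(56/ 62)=3584/ 279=12.85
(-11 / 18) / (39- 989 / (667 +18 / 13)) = -95579 / 5868252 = -0.02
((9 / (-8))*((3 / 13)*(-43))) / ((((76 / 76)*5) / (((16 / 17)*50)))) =23220 / 221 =105.07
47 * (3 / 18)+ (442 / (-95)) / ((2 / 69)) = -87029 / 570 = -152.68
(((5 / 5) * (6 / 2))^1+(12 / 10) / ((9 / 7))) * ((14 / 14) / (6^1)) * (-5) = -59 / 18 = -3.28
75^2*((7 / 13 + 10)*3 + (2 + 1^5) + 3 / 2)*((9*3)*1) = 142610625 / 26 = 5485024.04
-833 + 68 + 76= -689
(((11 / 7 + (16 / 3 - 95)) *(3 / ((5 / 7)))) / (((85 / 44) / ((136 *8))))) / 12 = -52096 / 3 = -17365.33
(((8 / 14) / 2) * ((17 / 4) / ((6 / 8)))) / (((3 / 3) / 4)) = 136 / 21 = 6.48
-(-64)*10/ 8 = 80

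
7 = 7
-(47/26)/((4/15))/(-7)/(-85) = -141/12376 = -0.01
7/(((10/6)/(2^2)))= 16.80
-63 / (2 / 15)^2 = -14175 / 4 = -3543.75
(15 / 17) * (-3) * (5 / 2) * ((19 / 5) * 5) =-4275 / 34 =-125.74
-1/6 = -0.17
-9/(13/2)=-18/13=-1.38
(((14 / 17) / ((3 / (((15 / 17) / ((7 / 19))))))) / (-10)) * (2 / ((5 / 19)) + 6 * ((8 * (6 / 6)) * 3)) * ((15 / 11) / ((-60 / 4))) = 14402 / 15895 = 0.91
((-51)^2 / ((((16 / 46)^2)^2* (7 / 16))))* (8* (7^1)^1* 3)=2183599323 / 32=68237478.84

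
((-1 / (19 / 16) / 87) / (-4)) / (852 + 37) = 4 / 1469517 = 0.00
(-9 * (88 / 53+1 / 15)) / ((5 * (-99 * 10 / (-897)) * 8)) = -410527 / 1166000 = -0.35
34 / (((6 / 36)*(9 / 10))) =680 / 3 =226.67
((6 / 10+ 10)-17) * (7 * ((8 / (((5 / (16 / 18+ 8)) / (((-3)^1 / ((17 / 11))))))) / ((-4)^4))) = 1232 / 255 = 4.83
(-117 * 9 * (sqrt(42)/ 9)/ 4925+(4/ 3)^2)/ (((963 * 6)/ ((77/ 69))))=616/ 1794069 - 1001 * sqrt(42)/ 218167650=0.00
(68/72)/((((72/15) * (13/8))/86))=3655/351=10.41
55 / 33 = 5 / 3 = 1.67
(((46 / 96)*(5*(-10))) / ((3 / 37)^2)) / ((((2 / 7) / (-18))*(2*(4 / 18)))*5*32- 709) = 16530675 / 3221144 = 5.13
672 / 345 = 224 / 115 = 1.95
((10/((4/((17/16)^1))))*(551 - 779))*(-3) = 1816.88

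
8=8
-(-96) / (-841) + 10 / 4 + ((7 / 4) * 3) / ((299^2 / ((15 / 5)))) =717585409 / 300744964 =2.39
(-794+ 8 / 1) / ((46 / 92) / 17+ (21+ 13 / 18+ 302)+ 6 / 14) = -841806 / 347197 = -2.42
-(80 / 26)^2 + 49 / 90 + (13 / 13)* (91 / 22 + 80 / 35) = -1464509 / 585585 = -2.50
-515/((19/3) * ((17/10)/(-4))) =61800/323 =191.33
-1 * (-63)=63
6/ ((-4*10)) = -3/ 20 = -0.15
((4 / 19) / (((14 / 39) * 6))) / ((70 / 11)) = 143 / 9310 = 0.02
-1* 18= -18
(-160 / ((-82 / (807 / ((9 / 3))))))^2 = 463110400 / 1681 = 275496.97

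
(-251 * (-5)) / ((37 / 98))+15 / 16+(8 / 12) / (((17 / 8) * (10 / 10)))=100397617 / 30192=3325.31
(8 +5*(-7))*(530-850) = 8640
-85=-85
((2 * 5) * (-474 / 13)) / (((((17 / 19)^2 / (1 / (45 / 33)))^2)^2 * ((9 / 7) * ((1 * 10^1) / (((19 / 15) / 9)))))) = -5225264464999666934 / 1859322748172540625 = -2.81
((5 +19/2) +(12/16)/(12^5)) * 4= 4810753/82944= 58.00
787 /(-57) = -787 /57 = -13.81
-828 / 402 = -138 / 67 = -2.06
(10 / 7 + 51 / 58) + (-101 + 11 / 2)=-18918 / 203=-93.19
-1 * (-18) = 18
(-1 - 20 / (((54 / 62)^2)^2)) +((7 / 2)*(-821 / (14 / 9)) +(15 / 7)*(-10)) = -28338639551 / 14880348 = -1904.43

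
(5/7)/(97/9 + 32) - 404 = -217747/539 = -403.98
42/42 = 1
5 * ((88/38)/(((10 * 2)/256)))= 2816/19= 148.21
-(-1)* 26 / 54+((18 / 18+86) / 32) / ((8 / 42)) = 50993 / 3456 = 14.75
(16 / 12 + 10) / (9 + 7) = 17 / 24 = 0.71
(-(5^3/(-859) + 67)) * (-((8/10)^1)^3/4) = 918848/107375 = 8.56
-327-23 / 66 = -21605 / 66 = -327.35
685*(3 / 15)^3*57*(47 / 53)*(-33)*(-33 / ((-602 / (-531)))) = 212234352957 / 797650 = 266074.54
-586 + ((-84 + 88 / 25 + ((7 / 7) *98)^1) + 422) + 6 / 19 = -69428 / 475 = -146.16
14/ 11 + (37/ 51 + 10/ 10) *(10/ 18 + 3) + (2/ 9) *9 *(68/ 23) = 1546910/ 116127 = 13.32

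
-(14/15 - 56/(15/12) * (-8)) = -1078/3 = -359.33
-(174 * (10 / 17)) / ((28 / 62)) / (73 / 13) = -350610 / 8687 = -40.36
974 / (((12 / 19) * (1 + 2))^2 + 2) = 175807 / 1009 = 174.24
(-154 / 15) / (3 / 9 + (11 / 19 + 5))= -2926 / 1685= -1.74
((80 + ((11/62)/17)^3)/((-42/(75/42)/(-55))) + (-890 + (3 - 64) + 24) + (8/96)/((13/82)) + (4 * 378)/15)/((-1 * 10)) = 28578610368987011/447520068340800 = 63.86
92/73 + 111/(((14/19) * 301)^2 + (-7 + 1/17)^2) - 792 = -296529051714305/375003161384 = -790.74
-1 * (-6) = 6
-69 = -69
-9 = -9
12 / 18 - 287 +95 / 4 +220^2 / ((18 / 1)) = 87347 / 36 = 2426.31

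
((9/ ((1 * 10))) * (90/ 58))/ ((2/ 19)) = 1539/ 116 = 13.27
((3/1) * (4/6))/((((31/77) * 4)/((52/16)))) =1001/248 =4.04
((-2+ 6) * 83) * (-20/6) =-3320/3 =-1106.67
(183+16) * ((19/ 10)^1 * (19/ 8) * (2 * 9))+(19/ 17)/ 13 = 142888531/ 8840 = 16163.86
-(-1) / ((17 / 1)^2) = 1 / 289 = 0.00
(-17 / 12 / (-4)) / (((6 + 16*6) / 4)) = 0.01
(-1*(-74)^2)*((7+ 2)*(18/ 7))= -887112/ 7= -126730.29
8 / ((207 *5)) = 8 / 1035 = 0.01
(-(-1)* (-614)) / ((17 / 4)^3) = -8.00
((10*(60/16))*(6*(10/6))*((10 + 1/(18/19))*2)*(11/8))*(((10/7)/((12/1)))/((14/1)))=1368125/14112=96.95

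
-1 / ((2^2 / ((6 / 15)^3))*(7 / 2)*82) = -2 / 35875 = -0.00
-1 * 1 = -1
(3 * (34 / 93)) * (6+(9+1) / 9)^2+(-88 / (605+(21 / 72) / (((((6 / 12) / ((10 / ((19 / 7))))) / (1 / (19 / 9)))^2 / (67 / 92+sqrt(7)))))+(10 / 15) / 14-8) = 449469906088896 * sqrt(7) / 530540223472087441+71239796632689887294639 / 1504081533543367895235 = 47.37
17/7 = 2.43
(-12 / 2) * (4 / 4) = -6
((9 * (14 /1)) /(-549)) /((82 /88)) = -616 /2501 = -0.25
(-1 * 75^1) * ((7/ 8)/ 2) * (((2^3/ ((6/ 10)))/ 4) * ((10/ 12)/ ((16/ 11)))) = -48125/ 768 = -62.66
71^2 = 5041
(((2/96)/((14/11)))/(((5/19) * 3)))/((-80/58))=-6061/403200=-0.02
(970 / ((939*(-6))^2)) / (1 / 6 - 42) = -485 / 663935913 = -0.00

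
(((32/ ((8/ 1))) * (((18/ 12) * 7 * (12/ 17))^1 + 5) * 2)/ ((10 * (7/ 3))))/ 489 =0.01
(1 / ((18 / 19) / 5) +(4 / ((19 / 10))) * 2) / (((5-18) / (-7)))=22715 / 4446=5.11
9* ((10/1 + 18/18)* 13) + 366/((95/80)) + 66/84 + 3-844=200829/266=755.00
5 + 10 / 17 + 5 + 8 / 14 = 1328 / 119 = 11.16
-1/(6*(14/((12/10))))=-1/70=-0.01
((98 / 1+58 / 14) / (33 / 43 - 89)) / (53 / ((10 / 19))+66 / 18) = -461175 / 41576549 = -0.01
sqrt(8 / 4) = sqrt(2) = 1.41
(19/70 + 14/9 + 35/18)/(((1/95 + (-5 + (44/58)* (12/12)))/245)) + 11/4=-1256783/5828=-215.65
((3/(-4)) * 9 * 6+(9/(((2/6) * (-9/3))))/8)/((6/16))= -111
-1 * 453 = -453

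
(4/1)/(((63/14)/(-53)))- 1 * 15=-559/9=-62.11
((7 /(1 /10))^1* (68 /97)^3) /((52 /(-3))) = -16507680 /11864749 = -1.39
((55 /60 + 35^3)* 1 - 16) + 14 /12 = 514333 /12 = 42861.08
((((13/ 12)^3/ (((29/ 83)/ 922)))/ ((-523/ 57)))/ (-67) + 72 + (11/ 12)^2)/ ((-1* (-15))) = 22914825251/ 4389936480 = 5.22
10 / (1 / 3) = 30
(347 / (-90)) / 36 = -0.11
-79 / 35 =-2.26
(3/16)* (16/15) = 1/5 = 0.20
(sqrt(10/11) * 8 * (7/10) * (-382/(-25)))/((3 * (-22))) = -5348 * sqrt(110)/45375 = -1.24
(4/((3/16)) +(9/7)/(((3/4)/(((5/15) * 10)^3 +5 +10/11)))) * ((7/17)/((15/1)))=65804/25245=2.61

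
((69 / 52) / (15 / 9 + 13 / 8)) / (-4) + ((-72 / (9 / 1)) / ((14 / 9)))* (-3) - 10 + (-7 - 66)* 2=-2022585 / 14378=-140.67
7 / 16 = 0.44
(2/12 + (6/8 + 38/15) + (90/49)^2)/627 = 0.01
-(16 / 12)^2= -16 / 9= -1.78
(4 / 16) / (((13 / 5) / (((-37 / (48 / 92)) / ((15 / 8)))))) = -851 / 234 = -3.64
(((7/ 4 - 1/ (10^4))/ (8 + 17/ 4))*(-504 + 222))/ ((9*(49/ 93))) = -25496043/ 3001250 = -8.50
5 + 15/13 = 80/13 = 6.15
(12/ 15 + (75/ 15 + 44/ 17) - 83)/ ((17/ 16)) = -101472/ 1445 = -70.22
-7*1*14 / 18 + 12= 59 / 9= 6.56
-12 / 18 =-2 / 3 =-0.67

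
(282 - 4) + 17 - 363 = -68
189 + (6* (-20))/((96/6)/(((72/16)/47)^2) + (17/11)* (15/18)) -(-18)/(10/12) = 3276463851/15562835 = 210.53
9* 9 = 81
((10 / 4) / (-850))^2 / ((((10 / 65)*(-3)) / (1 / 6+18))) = -1417 / 4161600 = -0.00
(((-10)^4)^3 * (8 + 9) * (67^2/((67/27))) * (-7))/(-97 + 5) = 53817750000000000/23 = 2339902173913043.48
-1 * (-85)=85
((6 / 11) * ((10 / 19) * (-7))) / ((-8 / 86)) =4515 / 209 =21.60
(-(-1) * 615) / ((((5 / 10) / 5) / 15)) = 92250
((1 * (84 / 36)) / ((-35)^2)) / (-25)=-1 / 13125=-0.00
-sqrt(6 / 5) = -sqrt(30) / 5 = -1.10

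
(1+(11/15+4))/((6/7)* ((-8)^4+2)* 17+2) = 301/3135075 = 0.00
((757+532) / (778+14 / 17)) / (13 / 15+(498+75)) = 65739 / 22793984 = 0.00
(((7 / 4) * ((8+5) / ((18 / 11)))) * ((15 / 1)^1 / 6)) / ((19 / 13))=65065 / 2736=23.78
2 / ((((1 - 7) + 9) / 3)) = 2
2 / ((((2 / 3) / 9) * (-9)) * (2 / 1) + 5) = 6 / 11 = 0.55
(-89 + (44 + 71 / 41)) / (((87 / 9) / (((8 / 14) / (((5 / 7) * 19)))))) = -21288 / 112955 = -0.19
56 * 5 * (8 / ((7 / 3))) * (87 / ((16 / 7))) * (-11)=-401940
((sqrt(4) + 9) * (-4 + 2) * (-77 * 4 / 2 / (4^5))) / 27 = 0.12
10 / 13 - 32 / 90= 242 / 585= 0.41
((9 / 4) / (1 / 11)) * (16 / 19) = 396 / 19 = 20.84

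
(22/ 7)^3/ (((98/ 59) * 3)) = 314116/ 50421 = 6.23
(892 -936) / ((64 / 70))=-385 / 8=-48.12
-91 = -91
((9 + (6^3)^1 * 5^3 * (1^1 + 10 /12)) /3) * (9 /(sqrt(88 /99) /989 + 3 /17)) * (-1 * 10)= -666823163950530 /79225489 + 2547128140020 * sqrt(2) /79225489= -8371308.14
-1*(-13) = 13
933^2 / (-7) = -870489 / 7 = -124355.57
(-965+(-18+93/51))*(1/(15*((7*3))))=-1112/357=-3.11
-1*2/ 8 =-1/ 4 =-0.25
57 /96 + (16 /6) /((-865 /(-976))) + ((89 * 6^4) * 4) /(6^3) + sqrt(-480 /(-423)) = 4 * sqrt(1410) /141 + 177672601 /83040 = 2140.67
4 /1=4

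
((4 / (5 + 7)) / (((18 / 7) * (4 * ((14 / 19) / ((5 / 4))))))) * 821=77995 / 1728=45.14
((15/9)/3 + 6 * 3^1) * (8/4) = 334/9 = 37.11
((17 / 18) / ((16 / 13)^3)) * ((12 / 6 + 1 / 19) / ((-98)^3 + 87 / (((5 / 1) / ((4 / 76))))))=-2427685 / 2197417648128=-0.00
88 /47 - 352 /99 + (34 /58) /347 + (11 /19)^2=-2068862536 /1536650289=-1.35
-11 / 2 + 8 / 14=-69 / 14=-4.93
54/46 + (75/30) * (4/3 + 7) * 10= 14456/69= 209.51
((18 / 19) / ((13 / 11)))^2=39204 / 61009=0.64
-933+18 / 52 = -24249 / 26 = -932.65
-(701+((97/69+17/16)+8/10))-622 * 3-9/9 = -14193401/5520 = -2571.27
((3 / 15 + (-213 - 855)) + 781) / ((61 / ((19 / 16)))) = -13623 / 2440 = -5.58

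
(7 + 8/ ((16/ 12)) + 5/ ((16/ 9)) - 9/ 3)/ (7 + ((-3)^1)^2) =205/ 256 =0.80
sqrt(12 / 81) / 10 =0.04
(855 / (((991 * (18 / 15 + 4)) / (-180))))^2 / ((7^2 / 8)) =1184260500000 / 8132612761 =145.62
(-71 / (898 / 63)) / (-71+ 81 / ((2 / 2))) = -0.50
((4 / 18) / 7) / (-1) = -0.03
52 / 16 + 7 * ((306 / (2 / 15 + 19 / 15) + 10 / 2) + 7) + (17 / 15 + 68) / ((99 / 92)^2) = 986148707 / 588060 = 1676.95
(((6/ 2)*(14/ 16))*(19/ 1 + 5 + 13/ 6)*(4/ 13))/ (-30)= -1099/ 1560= -0.70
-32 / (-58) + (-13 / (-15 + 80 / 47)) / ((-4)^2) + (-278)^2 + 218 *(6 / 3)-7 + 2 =22537527719 / 290000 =77715.61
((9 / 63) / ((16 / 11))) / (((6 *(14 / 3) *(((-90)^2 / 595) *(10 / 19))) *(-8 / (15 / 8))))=-3553 / 30965760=-0.00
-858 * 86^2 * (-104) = 659959872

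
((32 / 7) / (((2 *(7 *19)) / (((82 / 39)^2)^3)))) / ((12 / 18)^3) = 608013342848 / 121331497833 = 5.01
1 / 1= 1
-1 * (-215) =215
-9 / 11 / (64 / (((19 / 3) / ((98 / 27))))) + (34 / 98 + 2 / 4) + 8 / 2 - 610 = -41752259 / 68992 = -605.18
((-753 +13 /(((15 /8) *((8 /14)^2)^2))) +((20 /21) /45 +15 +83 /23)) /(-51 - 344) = 465541483 /274730400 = 1.69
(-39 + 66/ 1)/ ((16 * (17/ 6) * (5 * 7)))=0.02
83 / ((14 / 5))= 415 / 14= 29.64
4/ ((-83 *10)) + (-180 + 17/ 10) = -147993/ 830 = -178.30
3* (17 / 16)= 51 / 16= 3.19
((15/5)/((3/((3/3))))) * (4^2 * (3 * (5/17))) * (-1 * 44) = -10560/17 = -621.18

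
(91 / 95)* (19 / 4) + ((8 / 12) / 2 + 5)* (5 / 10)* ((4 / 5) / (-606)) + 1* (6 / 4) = 21985 / 3636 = 6.05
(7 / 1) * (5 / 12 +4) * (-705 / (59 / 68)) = -1482145 / 59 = -25121.10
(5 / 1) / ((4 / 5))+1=29 / 4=7.25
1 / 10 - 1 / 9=-1 / 90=-0.01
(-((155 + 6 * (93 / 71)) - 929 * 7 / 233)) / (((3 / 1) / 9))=-6697398 / 16543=-404.85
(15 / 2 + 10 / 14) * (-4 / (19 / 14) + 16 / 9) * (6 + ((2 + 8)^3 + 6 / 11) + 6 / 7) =-892055000 / 92169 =-9678.47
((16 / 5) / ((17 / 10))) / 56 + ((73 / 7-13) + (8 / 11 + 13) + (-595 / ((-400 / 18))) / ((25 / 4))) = 5063689 / 327250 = 15.47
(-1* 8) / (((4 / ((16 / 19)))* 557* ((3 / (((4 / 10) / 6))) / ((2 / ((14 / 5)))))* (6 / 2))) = -0.00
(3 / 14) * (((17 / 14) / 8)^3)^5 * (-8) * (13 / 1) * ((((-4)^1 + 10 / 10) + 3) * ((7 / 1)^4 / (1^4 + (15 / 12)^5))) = 0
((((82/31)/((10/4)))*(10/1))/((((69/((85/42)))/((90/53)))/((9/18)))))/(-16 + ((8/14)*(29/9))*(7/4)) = -125460/6084029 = -0.02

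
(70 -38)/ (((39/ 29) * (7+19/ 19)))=2.97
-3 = -3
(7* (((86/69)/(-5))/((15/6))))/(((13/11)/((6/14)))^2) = -62436/680225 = -0.09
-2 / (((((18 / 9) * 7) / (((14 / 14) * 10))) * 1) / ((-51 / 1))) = 510 / 7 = 72.86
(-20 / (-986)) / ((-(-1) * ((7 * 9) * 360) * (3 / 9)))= 1 / 372708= 0.00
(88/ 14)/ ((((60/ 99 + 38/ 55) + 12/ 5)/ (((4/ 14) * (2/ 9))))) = 968/ 8967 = 0.11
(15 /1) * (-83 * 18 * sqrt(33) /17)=-22410 * sqrt(33) /17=-7572.69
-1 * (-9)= 9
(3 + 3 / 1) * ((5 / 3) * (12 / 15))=8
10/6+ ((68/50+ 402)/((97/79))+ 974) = 9487883/7275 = 1304.18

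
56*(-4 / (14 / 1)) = -16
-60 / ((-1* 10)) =6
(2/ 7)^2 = 4/ 49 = 0.08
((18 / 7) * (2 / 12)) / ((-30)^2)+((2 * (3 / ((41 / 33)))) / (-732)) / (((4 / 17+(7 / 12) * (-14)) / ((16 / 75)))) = 2777293 / 4248948900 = 0.00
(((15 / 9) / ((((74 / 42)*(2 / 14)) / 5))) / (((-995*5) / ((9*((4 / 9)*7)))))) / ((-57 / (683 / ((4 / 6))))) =468538 / 139897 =3.35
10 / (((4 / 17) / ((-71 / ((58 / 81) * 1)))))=-488835 / 116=-4214.09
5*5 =25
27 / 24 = 9 / 8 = 1.12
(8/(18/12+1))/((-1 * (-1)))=3.20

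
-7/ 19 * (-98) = 686/ 19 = 36.11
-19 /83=-0.23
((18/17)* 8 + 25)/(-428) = -569/7276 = -0.08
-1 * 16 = -16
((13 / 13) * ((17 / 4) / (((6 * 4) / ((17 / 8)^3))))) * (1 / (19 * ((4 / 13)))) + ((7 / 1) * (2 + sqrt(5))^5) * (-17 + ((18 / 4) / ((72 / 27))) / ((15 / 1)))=-161241.65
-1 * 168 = -168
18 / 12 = 3 / 2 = 1.50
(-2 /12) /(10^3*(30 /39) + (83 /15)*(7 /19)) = -1235 /5715106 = -0.00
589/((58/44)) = 446.83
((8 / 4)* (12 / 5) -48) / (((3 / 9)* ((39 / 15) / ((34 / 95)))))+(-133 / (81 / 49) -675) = -77356712 / 100035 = -773.30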